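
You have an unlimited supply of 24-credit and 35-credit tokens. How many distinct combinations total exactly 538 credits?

1

Need nonnegative integers with 24j + 35k = 538.
gcd(24, 35) = 1, and 24·(-16) + 35·(11) = 1.
So (j₀, k₀) = (-8608, 5918); general j = -8608 + 35t, k = 5918 - 24t.
j ≥ 0 ⇒ t ≥ 246; k ≥ 0 ⇒ t ≤ 246. That's 1 value of t.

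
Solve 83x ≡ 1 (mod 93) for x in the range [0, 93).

65

gcd(93, 83) = 1.
By Bézout, 83×(-28) + 93×(25) = 1.
So 83×-28 ≡ 1 (mod 93), and -28 mod 93 = 65.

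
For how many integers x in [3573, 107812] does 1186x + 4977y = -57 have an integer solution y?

21

gcd(4977, 1186) = 1.
By Bézout, 1186*(2371) + 4977*(-565) = 1.
Particular solution: (4209, -1003).
General solution: x = 4209 + 4977t, y = -1003 - 1186t for integer t.
3573 ≤ 4209 + 4977t ≤ 107812 gives t ∈ [0, 20], which is 21 values.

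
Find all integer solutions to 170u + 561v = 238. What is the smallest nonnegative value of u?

gcd(561, 170) = 17.
17 divides 238, so solutions exist.
By Bézout, 170·(10) + 561·(-3) = 17.
Scale by 238/17 = 14: (u₀, v₀) = (140, -42).
General solution: u = 140 + 33t, v = -42 - 10t for integer t.
u ≥ 0: smallest is 140 mod 33 = 8 (at t = -4), with v = -2.

8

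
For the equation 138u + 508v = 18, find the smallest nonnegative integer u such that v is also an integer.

221

gcd(508, 138):
  508 = 3·138 + 94
  138 = 1·94 + 44
  94 = 2·44 + 6
  44 = 7·6 + 2
  6 = 3·2
so gcd(508, 138) = 2.
2 divides 18, so solutions exist.
Back-substitute for Bézout coefficients:
  2 = 44 - 7·6
  ... = 138·(81) + 508·(-22)
Scale by 18/2 = 9: (u₀, v₀) = (729, -198).
General solution: u = 729 + 254t, v = -198 - 69t for integer t.
u ≥ 0: smallest is 729 mod 254 = 221 (at t = -2), with v = -60.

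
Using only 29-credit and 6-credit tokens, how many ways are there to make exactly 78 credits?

Need nonnegative integers with 29j + 6k = 78.
gcd(29, 6) = 1, and 29·(-1) + 6·(5) = 1.
So (j₀, k₀) = (-78, 390); general j = -78 + 6t, k = 390 - 29t.
j ≥ 0 ⇒ t ≥ 13; k ≥ 0 ⇒ t ≤ 13. That's 1 value of t.

1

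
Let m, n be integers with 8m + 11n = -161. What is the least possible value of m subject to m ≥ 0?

gcd(11, 8):
  11 = 1*8 + 3
  8 = 2*3 + 2
  3 = 1*2 + 1
  2 = 2*1
so gcd(11, 8) = 1.
1 divides -161, so solutions exist.
Back-substitute for Bézout coefficients:
  1 = 3 - 1*2
  ... = 8*(-4) + 11*(3)
Scale by -161/1 = -161: (m₀, n₀) = (644, -483).
General solution: m = 644 + 11t, n = -483 - 8t for integer t.
m ≥ 0: smallest is 644 mod 11 = 6 (at t = -58), with n = -19.

6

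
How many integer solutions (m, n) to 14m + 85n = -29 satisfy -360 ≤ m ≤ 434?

gcd(85, 14):
  85 = 6×14 + 1
  14 = 14×1
so gcd(85, 14) = 1.
Back-substitute for Bézout coefficients:
  1 = 85 - 6×14
  ... = 14×(-6) + 85×(1)
Scale by -29: particular solution (174, -29); reduce m mod 85: (4, -1).
General solution: m = 4 + 85t, n = -1 - 14t for integer t.
-360 ≤ 4 + 85t ≤ 434 gives t ∈ [-4, 5], which is 10 values.

10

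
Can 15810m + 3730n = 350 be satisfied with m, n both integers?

yes

gcd(15810, 3730) = 10.
10 divides 350, so integer solutions exist.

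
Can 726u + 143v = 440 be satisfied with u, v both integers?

gcd(726, 143) = 11  (726 = 5*143 + 11, 143 = 13*11).
11 divides 440, so integer solutions exist.

yes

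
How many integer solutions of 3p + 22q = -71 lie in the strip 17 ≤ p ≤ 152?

6

gcd(22, 3) = 1.
By Bézout, 3*(-7) + 22*(1) = 1.
Particular solution: (13, -5).
General solution: p = 13 + 22t, q = -5 - 3t for integer t.
17 ≤ 13 + 22t ≤ 152 gives t ∈ [1, 6], which is 6 values.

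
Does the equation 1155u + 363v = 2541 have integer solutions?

gcd(1155, 363) = 33  (1155 = 3*363 + 66, 363 = 5*66 + 33, 66 = 2*33).
33 divides 2541, so integer solutions exist.

yes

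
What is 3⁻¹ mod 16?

gcd(16, 3) = 1  (16 = 5×3 + 1, 3 = 3×1).
Back-substituting, 3×(-5) + 16×(1) = 1.
So 3×-5 ≡ 1 (mod 16), and -5 mod 16 = 11.

11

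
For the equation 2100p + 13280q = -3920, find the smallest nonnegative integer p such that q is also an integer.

gcd(13280, 2100):
  13280 = 6×2100 + 680
  2100 = 3×680 + 60
  680 = 11×60 + 20
  60 = 3×20
so gcd(13280, 2100) = 20.
20 divides -3920, so solutions exist.
Back-substitute for Bézout coefficients:
  20 = 680 - 11×60
  ... = 2100×(-215) + 13280×(34)
Scale by -3920/20 = -196: (p₀, q₀) = (42140, -6664).
General solution: p = 42140 + 664t, q = -6664 - 105t for integer t.
p ≥ 0: smallest is 42140 mod 664 = 308 (at t = -63), with q = -49.

308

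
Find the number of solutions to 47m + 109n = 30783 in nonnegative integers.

gcd(109, 47) = 1  (109 = 2*47 + 15, 47 = 3*15 + 2, 15 = 7*2 + 1, 2 = 2*1).
Back-substituting, 47*(-51) + 109*(22) = 1.
Scale by 30783: one solution is (-1569933, 677226). Reduce m mod 109: (103, 238).
General: m = 103 + 109t, n = 238 - 47t.
m ≥ 0 ⇒ t ≥ 0; n ≥ 0 ⇒ t ≤ 5. So t ∈ [0, 5]: 6 solutions.

6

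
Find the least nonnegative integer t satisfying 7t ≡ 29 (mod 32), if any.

27

gcd(32, 7):
  32 = 4*7 + 4
  7 = 1*4 + 3
  4 = 1*3 + 1
  3 = 3*1
so gcd(32, 7) = 1.
1 divides 29, so solutions exist.
Back-substitute for Bézout coefficients:
  1 = 4 - 1*3
  ... = 7*(-9) + 32*(2)
So 7*(-9) ≡ 1 (mod 32); multiply by 29: t ≡ -261 (mod 32).
Smallest nonnegative: t = -261 mod 32 = 27.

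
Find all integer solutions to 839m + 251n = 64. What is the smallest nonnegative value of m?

gcd(839, 251):
  839 = 3×251 + 86
  251 = 2×86 + 79
  86 = 1×79 + 7
  79 = 11×7 + 2
  7 = 3×2 + 1
  2 = 2×1
so gcd(839, 251) = 1.
1 divides 64, so solutions exist.
Back-substitute for Bézout coefficients:
  1 = 7 - 3×2
  ... = 839×(108) + 251×(-361)
Scale by 64/1 = 64: (m₀, n₀) = (6912, -23104).
General solution: m = 6912 + 251t, n = -23104 - 839t for integer t.
m ≥ 0: smallest is 6912 mod 251 = 135 (at t = -27), with n = -451.

135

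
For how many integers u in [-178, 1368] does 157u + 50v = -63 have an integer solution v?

31

gcd(157, 50) = 1  (157 = 3×50 + 7, 50 = 7×7 + 1, 7 = 7×1).
Back-substituting, 157×(-7) + 50×(22) = 1.
Scale by -63: particular solution (441, -1386); reduce u mod 50: (41, -130).
General solution: u = 41 + 50t, v = -130 - 157t for integer t.
-178 ≤ 41 + 50t ≤ 1368 gives t ∈ [-4, 26], which is 31 values.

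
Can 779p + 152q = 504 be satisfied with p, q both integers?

gcd(779, 152) = 19  (779 = 5×152 + 19, 152 = 8×19).
19 does not divide 504 (remainder 10), so no integer solutions.

no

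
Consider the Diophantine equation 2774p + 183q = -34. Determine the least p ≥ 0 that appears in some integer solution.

gcd(2774, 183) = 1  (2774 = 15*183 + 29, 183 = 6*29 + 9, 29 = 3*9 + 2, 9 = 4*2 + 1, 2 = 2*1).
1 divides -34, so solutions exist.
Back-substituting, 2774*(-82) + 183*(1243) = 1.
Scale by -34/1 = -34: (p₀, q₀) = (2788, -42262).
General solution: p = 2788 + 183t, q = -42262 - 2774t for integer t.
p ≥ 0: smallest is 2788 mod 183 = 43 (at t = -15), with q = -652.

43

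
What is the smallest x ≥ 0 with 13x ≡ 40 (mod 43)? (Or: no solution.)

gcd(43, 13) = 1.
1 divides 40, so solutions exist.
By Bézout, 13×(10) + 43×(-3) = 1.
So 13×(10) ≡ 1 (mod 43); multiply by 40: x ≡ 400 (mod 43).
Smallest nonnegative: x = 400 mod 43 = 13.

13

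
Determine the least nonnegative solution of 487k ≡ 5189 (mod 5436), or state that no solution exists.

4163

gcd(5436, 487) = 1  (5436 = 11·487 + 79, 487 = 6·79 + 13, 79 = 6·13 + 1, 13 = 13·1).
1 divides 5189, so solutions exist.
Back-substituting, 487·(-413) + 5436·(37) = 1.
So 487·(-413) ≡ 1 (mod 5436); multiply by 5189: k ≡ -2143057 (mod 5436).
Smallest nonnegative: k = -2143057 mod 5436 = 4163.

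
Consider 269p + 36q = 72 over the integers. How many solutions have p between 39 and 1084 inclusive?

gcd(269, 36):
  269 = 7×36 + 17
  36 = 2×17 + 2
  17 = 8×2 + 1
  2 = 2×1
so gcd(269, 36) = 1.
Back-substitute for Bézout coefficients:
  1 = 17 - 8×2
  ... = 269×(17) + 36×(-127)
Scale by 72: particular solution (1224, -9144); reduce p mod 36: (0, 2).
General solution: p = 0 + 36t, q = 2 - 269t for integer t.
39 ≤ 0 + 36t ≤ 1084 gives t ∈ [2, 30], which is 29 values.

29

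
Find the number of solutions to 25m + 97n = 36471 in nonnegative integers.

gcd(97, 25) = 1.
By Bézout, 25·(-31) + 97·(8) = 1.
One solution: (31, 368).
General: m = 31 + 97t, n = 368 - 25t.
m ≥ 0 ⇒ t ≥ 0; n ≥ 0 ⇒ t ≤ 14. So t ∈ [0, 14]: 15 solutions.

15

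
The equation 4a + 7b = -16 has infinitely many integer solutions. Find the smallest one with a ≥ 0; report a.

3

gcd(7, 4) = 1  (7 = 1·4 + 3, 4 = 1·3 + 1, 3 = 3·1).
1 divides -16, so solutions exist.
Back-substituting, 4·(2) + 7·(-1) = 1.
Scale by -16/1 = -16: (a₀, b₀) = (-32, 16).
General solution: a = -32 + 7t, b = 16 - 4t for integer t.
a ≥ 0: smallest is -32 mod 7 = 3 (at t = 5), with b = -4.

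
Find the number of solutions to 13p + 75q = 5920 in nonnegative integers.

gcd(75, 13) = 1  (75 = 5×13 + 10, 13 = 1×10 + 3, 10 = 3×3 + 1, 3 = 3×1).
Back-substituting, 13×(-23) + 75×(4) = 1.
Scale by 5920: one solution is (-136160, 23680). Reduce p mod 75: (40, 72).
General: p = 40 + 75t, q = 72 - 13t.
p ≥ 0 ⇒ t ≥ 0; q ≥ 0 ⇒ t ≤ 5. So t ∈ [0, 5]: 6 solutions.

6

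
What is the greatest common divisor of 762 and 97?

1

gcd(762, 97):
  762 = 7·97 + 83
  97 = 1·83 + 14
  83 = 5·14 + 13
  14 = 1·13 + 1
  13 = 13·1
so gcd(762, 97) = 1.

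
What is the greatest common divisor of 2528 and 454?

2

gcd(2528, 454) = 2  (2528 = 5×454 + 258, 454 = 1×258 + 196, 258 = 1×196 + 62, 196 = 3×62 + 10, 62 = 6×10 + 2, 10 = 5×2).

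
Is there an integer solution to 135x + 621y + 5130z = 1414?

gcd(621, 135) = 27  (621 = 4*135 + 81, 135 = 1*81 + 54, 81 = 1*54 + 27, 54 = 2*27).
gcd(27, 5130) = 27.
27 does not divide 1414 (remainder 10), so no integer solutions.

no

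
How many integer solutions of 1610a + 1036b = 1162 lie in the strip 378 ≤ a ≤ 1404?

gcd(1610, 1036) = 14  (1610 = 1×1036 + 574, 1036 = 1×574 + 462, 574 = 1×462 + 112, 462 = 4×112 + 14, 112 = 8×14).
Back-substituting, 1610×(-9) + 1036×(14) = 14.
Scale by 83: particular solution (-747, 1162); reduce a mod 74: (67, -103).
General solution: a = 67 + 74t, b = -103 - 115t for integer t.
378 ≤ 67 + 74t ≤ 1404 gives t ∈ [5, 18], which is 14 values.

14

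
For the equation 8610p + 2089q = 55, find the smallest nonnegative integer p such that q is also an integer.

gcd(8610, 2089):
  8610 = 4·2089 + 254
  2089 = 8·254 + 57
  254 = 4·57 + 26
  57 = 2·26 + 5
  26 = 5·5 + 1
  5 = 5·1
so gcd(8610, 2089) = 1.
1 divides 55, so solutions exist.
Back-substitute for Bézout coefficients:
  1 = 26 - 5·5
  ... = 8610·(403) + 2089·(-1661)
Scale by 55/1 = 55: (p₀, q₀) = (22165, -91355).
General solution: p = 22165 + 2089t, q = -91355 - 8610t for integer t.
p ≥ 0: smallest is 22165 mod 2089 = 1275 (at t = -10), with q = -5255.

1275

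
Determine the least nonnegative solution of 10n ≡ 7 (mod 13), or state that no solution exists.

2

gcd(13, 10) = 1  (13 = 1×10 + 3, 10 = 3×3 + 1, 3 = 3×1).
1 divides 7, so solutions exist.
Back-substituting, 10×(4) + 13×(-3) = 1.
So 10×(4) ≡ 1 (mod 13); multiply by 7: n ≡ 28 (mod 13).
Smallest nonnegative: n = 28 mod 13 = 2.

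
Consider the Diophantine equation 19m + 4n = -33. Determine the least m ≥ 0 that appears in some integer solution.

1

gcd(19, 4):
  19 = 4*4 + 3
  4 = 1*3 + 1
  3 = 3*1
so gcd(19, 4) = 1.
1 divides -33, so solutions exist.
Back-substitute for Bézout coefficients:
  1 = 4 - 1*3
  ... = 19*(-1) + 4*(5)
Scale by -33/1 = -33: (m₀, n₀) = (33, -165).
General solution: m = 33 + 4t, n = -165 - 19t for integer t.
m ≥ 0: smallest is 33 mod 4 = 1 (at t = -8), with n = -13.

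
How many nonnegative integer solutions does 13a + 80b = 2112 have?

2

gcd(80, 13) = 1.
By Bézout, 13·(37) + 80·(-6) = 1.
One solution: (64, 16).
General: a = 64 + 80t, b = 16 - 13t.
a ≥ 0 ⇒ t ≥ 0; b ≥ 0 ⇒ t ≤ 1. So t ∈ [0, 1]: 2 solutions.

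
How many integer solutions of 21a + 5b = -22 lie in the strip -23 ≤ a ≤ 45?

14

gcd(21, 5):
  21 = 4*5 + 1
  5 = 5*1
so gcd(21, 5) = 1.
Back-substitute for Bézout coefficients:
  1 = 21 - 4*5
  ... = 21*(1) + 5*(-4)
Scale by -22: particular solution (-22, 88); reduce a mod 5: (3, -17).
General solution: a = 3 + 5t, b = -17 - 21t for integer t.
-23 ≤ 3 + 5t ≤ 45 gives t ∈ [-5, 8], which is 14 values.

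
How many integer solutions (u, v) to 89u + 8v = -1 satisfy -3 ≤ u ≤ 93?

12

gcd(89, 8) = 1.
By Bézout, 89×(1) + 8×(-11) = 1.
Particular solution: (7, -78).
General solution: u = 7 + 8t, v = -78 - 89t for integer t.
-3 ≤ 7 + 8t ≤ 93 gives t ∈ [-1, 10], which is 12 values.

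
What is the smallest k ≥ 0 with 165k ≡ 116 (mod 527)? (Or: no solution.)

55

gcd(527, 165) = 1  (527 = 3*165 + 32, 165 = 5*32 + 5, 32 = 6*5 + 2, 5 = 2*2 + 1, 2 = 2*1).
1 divides 116, so solutions exist.
Back-substituting, 165*(214) + 527*(-67) = 1.
So 165*(214) ≡ 1 (mod 527); multiply by 116: k ≡ 24824 (mod 527).
Smallest nonnegative: k = 24824 mod 527 = 55.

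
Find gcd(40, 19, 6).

1

gcd(40, 19):
  40 = 2*19 + 2
  19 = 9*2 + 1
  2 = 2*1
so gcd(40, 19) = 1.
gcd(1, 6) = 1.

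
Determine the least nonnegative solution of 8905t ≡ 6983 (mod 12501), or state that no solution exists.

12287

gcd(12501, 8905) = 1.
1 divides 6983, so solutions exist.
By Bézout, 8905×(-956) + 12501×(681) = 1.
So 8905×(-956) ≡ 1 (mod 12501); multiply by 6983: t ≡ -6675748 (mod 12501).
Smallest nonnegative: t = -6675748 mod 12501 = 12287.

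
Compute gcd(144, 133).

1

gcd(144, 133) = 1  (144 = 1×133 + 11, 133 = 12×11 + 1, 11 = 11×1).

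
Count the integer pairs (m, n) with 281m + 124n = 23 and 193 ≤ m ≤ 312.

gcd(281, 124) = 1.
By Bézout, 281*(-15) + 124*(34) = 1.
Particular solution: (27, -61).
General solution: m = 27 + 124t, n = -61 - 281t for integer t.
193 ≤ 27 + 124t ≤ 312 gives t ∈ [2, 2], which is 1 value.

1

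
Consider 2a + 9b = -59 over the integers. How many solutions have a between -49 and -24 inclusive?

gcd(9, 2):
  9 = 4·2 + 1
  2 = 2·1
so gcd(9, 2) = 1.
Back-substitute for Bézout coefficients:
  1 = 9 - 4·2
  ... = 2·(-4) + 9·(1)
Scale by -59: particular solution (236, -59); reduce a mod 9: (2, -7).
General solution: a = 2 + 9t, b = -7 - 2t for integer t.
-49 ≤ 2 + 9t ≤ -24 gives t ∈ [-5, -3], which is 3 values.

3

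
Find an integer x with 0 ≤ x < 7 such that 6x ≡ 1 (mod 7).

gcd(7, 6):
  7 = 1·6 + 1
  6 = 6·1
so gcd(7, 6) = 1.
Back-substitute for Bézout coefficients:
  1 = 7 - 1·6
  ... = 6·(-1) + 7·(1)
So 6·-1 ≡ 1 (mod 7), and -1 mod 7 = 6.

6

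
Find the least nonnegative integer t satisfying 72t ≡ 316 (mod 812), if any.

151

gcd(812, 72) = 4  (812 = 11×72 + 20, 72 = 3×20 + 12, 20 = 1×12 + 8, 12 = 1×8 + 4, 8 = 2×4).
4 divides 316, so solutions exist.
Back-substituting, 72×(79) + 812×(-7) = 4.
So 72×(79) ≡ 4 (mod 812); multiply by 79: t ≡ 6241 (mod 203).
Smallest nonnegative: t = 6241 mod 203 = 151.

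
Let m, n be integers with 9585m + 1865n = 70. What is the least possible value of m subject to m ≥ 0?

gcd(9585, 1865) = 5.
5 divides 70, so solutions exist.
By Bézout, 9585*(165) + 1865*(-848) = 5.
Scale by 70/5 = 14: (m₀, n₀) = (2310, -11872).
General solution: m = 2310 + 373t, n = -11872 - 1917t for integer t.
m ≥ 0: smallest is 2310 mod 373 = 72 (at t = -6), with n = -370.

72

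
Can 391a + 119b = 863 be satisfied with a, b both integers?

no

gcd(391, 119) = 17.
17 does not divide 863 (remainder 13), so no integer solutions.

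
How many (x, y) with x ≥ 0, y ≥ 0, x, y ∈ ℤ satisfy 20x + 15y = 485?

gcd(20, 15) = 5  (20 = 1·15 + 5, 15 = 3·5).
Back-substituting, 20·(1) + 15·(-1) = 5.
Scale by 97: one solution is (97, -97). Reduce x mod 3: (1, 31).
General: x = 1 + 3t, y = 31 - 4t.
x ≥ 0 ⇒ t ≥ 0; y ≥ 0 ⇒ t ≤ 7. So t ∈ [0, 7]: 8 solutions.

8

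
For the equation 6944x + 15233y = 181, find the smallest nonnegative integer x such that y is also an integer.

5991

gcd(15233, 6944) = 1.
1 divides 181, so solutions exist.
By Bézout, 6944·(-7373) + 15233·(3361) = 1.
Scale by 181/1 = 181: (x₀, y₀) = (-1334513, 608341).
General solution: x = -1334513 + 15233t, y = 608341 - 6944t for integer t.
x ≥ 0: smallest is -1334513 mod 15233 = 5991 (at t = 88), with y = -2731.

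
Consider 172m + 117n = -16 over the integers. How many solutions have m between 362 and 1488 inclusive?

gcd(172, 117) = 1  (172 = 1·117 + 55, 117 = 2·55 + 7, 55 = 7·7 + 6, 7 = 1·6 + 1, 6 = 6·1).
Back-substituting, 172·(-17) + 117·(25) = 1.
Scale by -16: particular solution (272, -400); reduce m mod 117: (38, -56).
General solution: m = 38 + 117t, n = -56 - 172t for integer t.
362 ≤ 38 + 117t ≤ 1488 gives t ∈ [3, 12], which is 10 values.

10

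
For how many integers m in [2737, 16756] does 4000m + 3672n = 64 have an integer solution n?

31

gcd(4000, 3672) = 8.
By Bézout, 4000*(56) + 3672*(-61) = 8.
Particular solution: (448, -488).
General solution: m = 448 + 459t, n = -488 - 500t for integer t.
2737 ≤ 448 + 459t ≤ 16756 gives t ∈ [5, 35], which is 31 values.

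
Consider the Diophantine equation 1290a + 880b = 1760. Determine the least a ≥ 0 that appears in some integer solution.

0

gcd(1290, 880) = 10.
10 divides 1760, so solutions exist.
By Bézout, 1290*(-15) + 880*(22) = 10.
Scale by 1760/10 = 176: (a₀, b₀) = (-2640, 3872).
General solution: a = -2640 + 88t, b = 3872 - 129t for integer t.
a ≥ 0: smallest is -2640 mod 88 = 0 (at t = 30), with b = 2.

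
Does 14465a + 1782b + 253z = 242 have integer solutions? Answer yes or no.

gcd(14465, 1782):
  14465 = 8·1782 + 209
  1782 = 8·209 + 110
  209 = 1·110 + 99
  110 = 1·99 + 11
  99 = 9·11
so gcd(14465, 1782) = 11.
gcd(11, 253) = 11.
11 divides 242, so integer solutions exist.

yes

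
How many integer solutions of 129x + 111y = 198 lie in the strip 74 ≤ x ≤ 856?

gcd(129, 111) = 3  (129 = 1*111 + 18, 111 = 6*18 + 3, 18 = 6*3).
Back-substituting, 129*(-6) + 111*(7) = 3.
Scale by 66: particular solution (-396, 462); reduce x mod 37: (11, -11).
General solution: x = 11 + 37t, y = -11 - 43t for integer t.
74 ≤ 11 + 37t ≤ 856 gives t ∈ [2, 22], which is 21 values.

21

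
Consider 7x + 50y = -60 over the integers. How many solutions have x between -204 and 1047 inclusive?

25

gcd(50, 7) = 1  (50 = 7·7 + 1, 7 = 7·1).
Back-substituting, 7·(-7) + 50·(1) = 1.
Scale by -60: particular solution (420, -60); reduce x mod 50: (20, -4).
General solution: x = 20 + 50t, y = -4 - 7t for integer t.
-204 ≤ 20 + 50t ≤ 1047 gives t ∈ [-4, 20], which is 25 values.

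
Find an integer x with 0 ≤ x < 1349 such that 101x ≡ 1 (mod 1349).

gcd(1349, 101) = 1.
By Bézout, 101*(187) + 1349*(-14) = 1.
So 101*187 ≡ 1 (mod 1349), and 187 mod 1349 = 187.

187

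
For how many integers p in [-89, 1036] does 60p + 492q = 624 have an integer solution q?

28

gcd(492, 60):
  492 = 8×60 + 12
  60 = 5×12
so gcd(492, 60) = 12.
Back-substitute for Bézout coefficients:
  12 = 492 - 8×60
  ... = 60×(-8) + 492×(1)
Scale by 52: particular solution (-416, 52); reduce p mod 41: (35, -3).
General solution: p = 35 + 41t, q = -3 - 5t for integer t.
-89 ≤ 35 + 41t ≤ 1036 gives t ∈ [-3, 24], which is 28 values.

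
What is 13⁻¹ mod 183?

gcd(183, 13) = 1.
By Bézout, 13×(-14) + 183×(1) = 1.
So 13×-14 ≡ 1 (mod 183), and -14 mod 183 = 169.

169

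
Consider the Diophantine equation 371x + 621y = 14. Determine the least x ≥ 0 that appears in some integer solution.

457

gcd(621, 371):
  621 = 1*371 + 250
  371 = 1*250 + 121
  250 = 2*121 + 8
  121 = 15*8 + 1
  8 = 8*1
so gcd(621, 371) = 1.
1 divides 14, so solutions exist.
Back-substitute for Bézout coefficients:
  1 = 121 - 15*8
  ... = 371*(77) + 621*(-46)
Scale by 14/1 = 14: (x₀, y₀) = (1078, -644).
General solution: x = 1078 + 621t, y = -644 - 371t for integer t.
x ≥ 0: smallest is 1078 mod 621 = 457 (at t = -1), with y = -273.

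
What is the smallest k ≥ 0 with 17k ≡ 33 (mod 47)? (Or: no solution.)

13

gcd(47, 17) = 1.
1 divides 33, so solutions exist.
By Bézout, 17×(-11) + 47×(4) = 1.
So 17×(-11) ≡ 1 (mod 47); multiply by 33: k ≡ -363 (mod 47).
Smallest nonnegative: k = -363 mod 47 = 13.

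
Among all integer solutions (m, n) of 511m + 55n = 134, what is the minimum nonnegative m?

29

gcd(511, 55) = 1.
1 divides 134, so solutions exist.
By Bézout, 511*(-24) + 55*(223) = 1.
Scale by 134/1 = 134: (m₀, n₀) = (-3216, 29882).
General solution: m = -3216 + 55t, n = 29882 - 511t for integer t.
m ≥ 0: smallest is -3216 mod 55 = 29 (at t = 59), with n = -267.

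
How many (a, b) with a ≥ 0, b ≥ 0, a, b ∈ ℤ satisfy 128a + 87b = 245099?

22

gcd(128, 87) = 1.
By Bézout, 128×(17) + 87×(-25) = 1.
One solution: (79, 2701).
General: a = 79 + 87t, b = 2701 - 128t.
a ≥ 0 ⇒ t ≥ 0; b ≥ 0 ⇒ t ≤ 21. So t ∈ [0, 21]: 22 solutions.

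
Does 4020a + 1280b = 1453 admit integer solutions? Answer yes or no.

gcd(4020, 1280) = 20  (4020 = 3·1280 + 180, 1280 = 7·180 + 20, 180 = 9·20).
20 does not divide 1453 (remainder 13), so no integer solutions.

no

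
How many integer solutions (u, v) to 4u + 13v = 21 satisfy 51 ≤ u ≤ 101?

gcd(13, 4) = 1.
By Bézout, 4*(-3) + 13*(1) = 1.
Particular solution: (2, 1).
General solution: u = 2 + 13t, v = 1 - 4t for integer t.
51 ≤ 2 + 13t ≤ 101 gives t ∈ [4, 7], which is 4 values.

4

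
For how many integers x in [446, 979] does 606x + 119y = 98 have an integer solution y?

4

gcd(606, 119) = 1  (606 = 5×119 + 11, 119 = 10×11 + 9, 11 = 1×9 + 2, 9 = 4×2 + 1, 2 = 2×1).
Back-substituting, 606×(-54) + 119×(275) = 1.
Scale by 98: particular solution (-5292, 26950); reduce x mod 119: (63, -320).
General solution: x = 63 + 119t, y = -320 - 606t for integer t.
446 ≤ 63 + 119t ≤ 979 gives t ∈ [4, 7], which is 4 values.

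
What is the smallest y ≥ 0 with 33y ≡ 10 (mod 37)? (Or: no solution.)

gcd(37, 33) = 1  (37 = 1×33 + 4, 33 = 8×4 + 1, 4 = 4×1).
1 divides 10, so solutions exist.
Back-substituting, 33×(9) + 37×(-8) = 1.
So 33×(9) ≡ 1 (mod 37); multiply by 10: y ≡ 90 (mod 37).
Smallest nonnegative: y = 90 mod 37 = 16.

16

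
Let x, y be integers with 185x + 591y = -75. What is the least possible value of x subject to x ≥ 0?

351

gcd(591, 185) = 1  (591 = 3×185 + 36, 185 = 5×36 + 5, 36 = 7×5 + 1, 5 = 5×1).
1 divides -75, so solutions exist.
Back-substituting, 185×(-115) + 591×(36) = 1.
Scale by -75/1 = -75: (x₀, y₀) = (8625, -2700).
General solution: x = 8625 + 591t, y = -2700 - 185t for integer t.
x ≥ 0: smallest is 8625 mod 591 = 351 (at t = -14), with y = -110.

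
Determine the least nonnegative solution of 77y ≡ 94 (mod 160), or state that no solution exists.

gcd(160, 77) = 1  (160 = 2×77 + 6, 77 = 12×6 + 5, 6 = 1×5 + 1, 5 = 5×1).
1 divides 94, so solutions exist.
Back-substituting, 77×(-27) + 160×(13) = 1.
So 77×(-27) ≡ 1 (mod 160); multiply by 94: y ≡ -2538 (mod 160).
Smallest nonnegative: y = -2538 mod 160 = 22.

22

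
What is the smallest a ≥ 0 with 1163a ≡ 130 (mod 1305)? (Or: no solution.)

1010

gcd(1305, 1163) = 1.
1 divides 130, so solutions exist.
By Bézout, 1163*(-193) + 1305*(172) = 1.
So 1163*(-193) ≡ 1 (mod 1305); multiply by 130: a ≡ -25090 (mod 1305).
Smallest nonnegative: a = -25090 mod 1305 = 1010.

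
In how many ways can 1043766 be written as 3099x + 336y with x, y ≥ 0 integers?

gcd(3099, 336) = 3  (3099 = 9·336 + 75, 336 = 4·75 + 36, 75 = 2·36 + 3, 36 = 12·3).
Back-substituting, 3099·(9) + 336·(-83) = 3.
Scale by 347922: one solution is (3131298, -28877526). Reduce x mod 112: (2, 3088).
General: x = 2 + 112t, y = 3088 - 1033t.
x ≥ 0 ⇒ t ≥ 0; y ≥ 0 ⇒ t ≤ 2. So t ∈ [0, 2]: 3 solutions.

3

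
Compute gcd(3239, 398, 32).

gcd(3239, 398) = 1.
gcd(1, 32) = 1.

1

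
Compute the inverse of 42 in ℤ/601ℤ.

415

gcd(601, 42):
  601 = 14*42 + 13
  42 = 3*13 + 3
  13 = 4*3 + 1
  3 = 3*1
so gcd(601, 42) = 1.
Back-substitute for Bézout coefficients:
  1 = 13 - 4*3
  ... = 42*(-186) + 601*(13)
So 42*-186 ≡ 1 (mod 601), and -186 mod 601 = 415.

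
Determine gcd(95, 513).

gcd(513, 95):
  513 = 5·95 + 38
  95 = 2·38 + 19
  38 = 2·19
so gcd(513, 95) = 19.

19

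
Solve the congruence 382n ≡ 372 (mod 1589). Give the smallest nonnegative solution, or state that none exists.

184

gcd(1589, 382):
  1589 = 4×382 + 61
  382 = 6×61 + 16
  61 = 3×16 + 13
  16 = 1×13 + 3
  13 = 4×3 + 1
  3 = 3×1
so gcd(1589, 382) = 1.
1 divides 372, so solutions exist.
Back-substitute for Bézout coefficients:
  1 = 13 - 4×3
  ... = 382×(-495) + 1589×(119)
So 382×(-495) ≡ 1 (mod 1589); multiply by 372: n ≡ -184140 (mod 1589).
Smallest nonnegative: n = -184140 mod 1589 = 184.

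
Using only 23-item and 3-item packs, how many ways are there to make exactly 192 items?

3

Need nonnegative integers with 23j + 3k = 192.
gcd(23, 3) = 1, and 23·(-1) + 3·(8) = 1.
So (j₀, k₀) = (-192, 1536); general j = -192 + 3t, k = 1536 - 23t.
j ≥ 0 ⇒ t ≥ 64; k ≥ 0 ⇒ t ≤ 66. That's 3 values of t.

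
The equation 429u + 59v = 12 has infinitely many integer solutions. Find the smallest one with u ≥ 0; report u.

45

gcd(429, 59) = 1.
1 divides 12, so solutions exist.
By Bézout, 429*(-11) + 59*(80) = 1.
Scale by 12/1 = 12: (u₀, v₀) = (-132, 960).
General solution: u = -132 + 59t, v = 960 - 429t for integer t.
u ≥ 0: smallest is -132 mod 59 = 45 (at t = 3), with v = -327.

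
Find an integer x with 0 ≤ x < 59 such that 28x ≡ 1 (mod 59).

19

gcd(59, 28) = 1.
By Bézout, 28*(19) + 59*(-9) = 1.
So 28*19 ≡ 1 (mod 59), and 19 mod 59 = 19.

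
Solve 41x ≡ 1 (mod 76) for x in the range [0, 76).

gcd(76, 41) = 1.
By Bézout, 41·(13) + 76·(-7) = 1.
So 41·13 ≡ 1 (mod 76), and 13 mod 76 = 13.

13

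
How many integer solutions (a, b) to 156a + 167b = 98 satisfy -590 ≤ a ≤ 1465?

gcd(167, 156) = 1  (167 = 1·156 + 11, 156 = 14·11 + 2, 11 = 5·2 + 1, 2 = 2·1).
Back-substituting, 156·(-76) + 167·(71) = 1.
Scale by 98: particular solution (-7448, 6958); reduce a mod 167: (67, -62).
General solution: a = 67 + 167t, b = -62 - 156t for integer t.
-590 ≤ 67 + 167t ≤ 1465 gives t ∈ [-3, 8], which is 12 values.

12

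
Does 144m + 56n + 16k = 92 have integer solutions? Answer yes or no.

gcd(144, 56):
  144 = 2×56 + 32
  56 = 1×32 + 24
  32 = 1×24 + 8
  24 = 3×8
so gcd(144, 56) = 8.
gcd(8, 16) = 8.
8 does not divide 92 (remainder 4), so no integer solutions.

no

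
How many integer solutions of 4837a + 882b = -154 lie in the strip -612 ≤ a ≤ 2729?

gcd(4837, 882):
  4837 = 5×882 + 427
  882 = 2×427 + 28
  427 = 15×28 + 7
  28 = 4×7
so gcd(4837, 882) = 7.
Back-substitute for Bézout coefficients:
  7 = 427 - 15×28
  ... = 4837×(31) + 882×(-170)
Scale by -22: particular solution (-682, 3740); reduce a mod 126: (74, -406).
General solution: a = 74 + 126t, b = -406 - 691t for integer t.
-612 ≤ 74 + 126t ≤ 2729 gives t ∈ [-5, 21], which is 27 values.

27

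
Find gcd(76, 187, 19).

1

gcd(187, 76) = 1.
gcd(1, 19) = 1.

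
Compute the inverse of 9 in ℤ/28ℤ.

gcd(28, 9) = 1  (28 = 3·9 + 1, 9 = 9·1).
Back-substituting, 9·(-3) + 28·(1) = 1.
So 9·-3 ≡ 1 (mod 28), and -3 mod 28 = 25.

25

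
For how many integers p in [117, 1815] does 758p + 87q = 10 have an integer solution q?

19

gcd(758, 87):
  758 = 8·87 + 62
  87 = 1·62 + 25
  62 = 2·25 + 12
  25 = 2·12 + 1
  12 = 12·1
so gcd(758, 87) = 1.
Back-substitute for Bézout coefficients:
  1 = 25 - 2·12
  ... = 758·(-7) + 87·(61)
Scale by 10: particular solution (-70, 610); reduce p mod 87: (17, -148).
General solution: p = 17 + 87t, q = -148 - 758t for integer t.
117 ≤ 17 + 87t ≤ 1815 gives t ∈ [2, 20], which is 19 values.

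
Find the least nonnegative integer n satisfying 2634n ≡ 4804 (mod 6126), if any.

no solution

gcd(6126, 2634):
  6126 = 2×2634 + 858
  2634 = 3×858 + 60
  858 = 14×60 + 18
  60 = 3×18 + 6
  18 = 3×6
so gcd(6126, 2634) = 6.
6 does not divide 4804, so the congruence has no solution.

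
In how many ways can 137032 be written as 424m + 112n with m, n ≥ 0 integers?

gcd(424, 112) = 8.
By Bézout, 424×(-5) + 112×(19) = 8.
One solution: (7, 1197).
General: m = 7 + 14t, n = 1197 - 53t.
m ≥ 0 ⇒ t ≥ 0; n ≥ 0 ⇒ t ≤ 22. So t ∈ [0, 22]: 23 solutions.

23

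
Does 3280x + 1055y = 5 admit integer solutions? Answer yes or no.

yes

gcd(3280, 1055) = 5.
5 divides 5, so integer solutions exist.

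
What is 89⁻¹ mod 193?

180

gcd(193, 89) = 1.
By Bézout, 89*(-13) + 193*(6) = 1.
So 89*-13 ≡ 1 (mod 193), and -13 mod 193 = 180.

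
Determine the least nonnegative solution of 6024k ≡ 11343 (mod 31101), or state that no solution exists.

gcd(31101, 6024) = 3  (31101 = 5·6024 + 981, 6024 = 6·981 + 138, 981 = 7·138 + 15, 138 = 9·15 + 3, 15 = 5·3).
3 divides 11343, so solutions exist.
Back-substituting, 6024·(2029) + 31101·(-393) = 3.
So 6024·(2029) ≡ 3 (mod 31101); multiply by 3781: k ≡ 7671649 (mod 10367).
Smallest nonnegative: k = 7671649 mod 10367 = 69.

69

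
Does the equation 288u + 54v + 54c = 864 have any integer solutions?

gcd(288, 54) = 18  (288 = 5*54 + 18, 54 = 3*18).
gcd(18, 54) = 18.
18 divides 864, so integer solutions exist.

yes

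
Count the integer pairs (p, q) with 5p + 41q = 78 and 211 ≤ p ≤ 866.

16

gcd(41, 5) = 1  (41 = 8*5 + 1, 5 = 5*1).
Back-substituting, 5*(-8) + 41*(1) = 1.
Scale by 78: particular solution (-624, 78); reduce p mod 41: (32, -2).
General solution: p = 32 + 41t, q = -2 - 5t for integer t.
211 ≤ 32 + 41t ≤ 866 gives t ∈ [5, 20], which is 16 values.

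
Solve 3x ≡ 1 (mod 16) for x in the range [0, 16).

gcd(16, 3) = 1.
By Bézout, 3·(-5) + 16·(1) = 1.
So 3·-5 ≡ 1 (mod 16), and -5 mod 16 = 11.

11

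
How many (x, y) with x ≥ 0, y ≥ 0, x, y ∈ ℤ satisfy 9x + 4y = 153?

5

gcd(9, 4):
  9 = 2·4 + 1
  4 = 4·1
so gcd(9, 4) = 1.
Back-substitute for Bézout coefficients:
  1 = 9 - 2·4
  ... = 9·(1) + 4·(-2)
Scale by 153: one solution is (153, -306). Reduce x mod 4: (1, 36).
General: x = 1 + 4t, y = 36 - 9t.
x ≥ 0 ⇒ t ≥ 0; y ≥ 0 ⇒ t ≤ 4. So t ∈ [0, 4]: 5 solutions.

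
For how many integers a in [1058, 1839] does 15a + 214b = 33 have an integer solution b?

gcd(214, 15):
  214 = 14×15 + 4
  15 = 3×4 + 3
  4 = 1×3 + 1
  3 = 3×1
so gcd(214, 15) = 1.
Back-substitute for Bézout coefficients:
  1 = 4 - 1×3
  ... = 15×(-57) + 214×(4)
Scale by 33: particular solution (-1881, 132); reduce a mod 214: (45, -3).
General solution: a = 45 + 214t, b = -3 - 15t for integer t.
1058 ≤ 45 + 214t ≤ 1839 gives t ∈ [5, 8], which is 4 values.

4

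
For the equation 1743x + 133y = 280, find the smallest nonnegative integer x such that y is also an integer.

1

gcd(1743, 133):
  1743 = 13·133 + 14
  133 = 9·14 + 7
  14 = 2·7
so gcd(1743, 133) = 7.
7 divides 280, so solutions exist.
Back-substitute for Bézout coefficients:
  7 = 133 - 9·14
  ... = 1743·(-9) + 133·(118)
Scale by 280/7 = 40: (x₀, y₀) = (-360, 4720).
General solution: x = -360 + 19t, y = 4720 - 249t for integer t.
x ≥ 0: smallest is -360 mod 19 = 1 (at t = 19), with y = -11.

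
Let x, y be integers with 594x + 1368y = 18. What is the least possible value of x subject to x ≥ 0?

gcd(1368, 594) = 18.
18 divides 18, so solutions exist.
By Bézout, 594*(-23) + 1368*(10) = 18.
Scale by 18/18 = 1: (x₀, y₀) = (-23, 10).
General solution: x = -23 + 76t, y = 10 - 33t for integer t.
x ≥ 0: smallest is -23 mod 76 = 53 (at t = 1), with y = -23.

53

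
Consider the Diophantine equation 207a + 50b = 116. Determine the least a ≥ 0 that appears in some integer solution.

38

gcd(207, 50):
  207 = 4·50 + 7
  50 = 7·7 + 1
  7 = 7·1
so gcd(207, 50) = 1.
1 divides 116, so solutions exist.
Back-substitute for Bézout coefficients:
  1 = 50 - 7·7
  ... = 207·(-7) + 50·(29)
Scale by 116/1 = 116: (a₀, b₀) = (-812, 3364).
General solution: a = -812 + 50t, b = 3364 - 207t for integer t.
a ≥ 0: smallest is -812 mod 50 = 38 (at t = 17), with b = -155.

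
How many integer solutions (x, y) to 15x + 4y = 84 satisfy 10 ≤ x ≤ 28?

5

gcd(15, 4) = 1.
By Bézout, 15×(-1) + 4×(4) = 1.
Particular solution: (0, 21).
General solution: x = 0 + 4t, y = 21 - 15t for integer t.
10 ≤ 0 + 4t ≤ 28 gives t ∈ [3, 7], which is 5 values.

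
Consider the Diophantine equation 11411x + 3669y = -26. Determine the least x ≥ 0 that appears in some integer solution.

gcd(11411, 3669) = 1.
1 divides -26, so solutions exist.
By Bézout, 11411·(-445) + 3669·(1384) = 1.
Scale by -26/1 = -26: (x₀, y₀) = (11570, -35984).
General solution: x = 11570 + 3669t, y = -35984 - 11411t for integer t.
x ≥ 0: smallest is 11570 mod 3669 = 563 (at t = -3), with y = -1751.

563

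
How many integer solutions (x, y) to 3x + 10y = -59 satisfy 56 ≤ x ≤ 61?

1

gcd(10, 3):
  10 = 3·3 + 1
  3 = 3·1
so gcd(10, 3) = 1.
Back-substitute for Bézout coefficients:
  1 = 10 - 3·3
  ... = 3·(-3) + 10·(1)
Scale by -59: particular solution (177, -59); reduce x mod 10: (7, -8).
General solution: x = 7 + 10t, y = -8 - 3t for integer t.
56 ≤ 7 + 10t ≤ 61 gives t ∈ [5, 5], which is 1 value.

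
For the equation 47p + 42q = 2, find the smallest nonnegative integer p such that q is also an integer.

34

gcd(47, 42) = 1.
1 divides 2, so solutions exist.
By Bézout, 47×(17) + 42×(-19) = 1.
Scale by 2/1 = 2: (p₀, q₀) = (34, -38).
General solution: p = 34 + 42t, q = -38 - 47t for integer t.
p ≥ 0: smallest is 34 mod 42 = 34 (at t = 0), with q = -38.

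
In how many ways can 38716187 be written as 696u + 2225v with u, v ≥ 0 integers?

25

gcd(2225, 696) = 1  (2225 = 3*696 + 137, 696 = 5*137 + 11, 137 = 12*11 + 5, 11 = 2*5 + 1, 5 = 5*1).
Back-substituting, 696*(406) + 2225*(-127) = 1.
Scale by 38716187: one solution is (15718771922, -4916955749). Reduce u mod 2225: (1322, 16987).
General: u = 1322 + 2225t, v = 16987 - 696t.
u ≥ 0 ⇒ t ≥ 0; v ≥ 0 ⇒ t ≤ 24. So t ∈ [0, 24]: 25 solutions.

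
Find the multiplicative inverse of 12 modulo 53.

gcd(53, 12) = 1.
By Bézout, 12·(-22) + 53·(5) = 1.
So 12·-22 ≡ 1 (mod 53), and -22 mod 53 = 31.

31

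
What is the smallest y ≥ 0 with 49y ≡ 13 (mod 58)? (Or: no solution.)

gcd(58, 49) = 1  (58 = 1*49 + 9, 49 = 5*9 + 4, 9 = 2*4 + 1, 4 = 4*1).
1 divides 13, so solutions exist.
Back-substituting, 49*(-13) + 58*(11) = 1.
So 49*(-13) ≡ 1 (mod 58); multiply by 13: y ≡ -169 (mod 58).
Smallest nonnegative: y = -169 mod 58 = 5.

5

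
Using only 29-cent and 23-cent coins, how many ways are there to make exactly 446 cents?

1

Need nonnegative integers with 29j + 23k = 446.
gcd(29, 23) = 1, and 29·(4) + 23·(-5) = 1.
So (j₀, k₀) = (1784, -2230); general j = 1784 + 23t, k = -2230 - 29t.
j ≥ 0 ⇒ t ≥ -77; k ≥ 0 ⇒ t ≤ -77. That's 1 value of t.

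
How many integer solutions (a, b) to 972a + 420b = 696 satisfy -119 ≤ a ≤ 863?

28

gcd(972, 420) = 12  (972 = 2×420 + 132, 420 = 3×132 + 24, 132 = 5×24 + 12, 24 = 2×12).
Back-substituting, 972×(16) + 420×(-37) = 12.
Scale by 58: particular solution (928, -2146); reduce a mod 35: (18, -40).
General solution: a = 18 + 35t, b = -40 - 81t for integer t.
-119 ≤ 18 + 35t ≤ 863 gives t ∈ [-3, 24], which is 28 values.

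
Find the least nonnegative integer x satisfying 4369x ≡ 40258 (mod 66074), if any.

13590

gcd(66074, 4369) = 1.
1 divides 40258, so solutions exist.
By Bézout, 4369×(-12749) + 66074×(843) = 1.
So 4369×(-12749) ≡ 1 (mod 66074); multiply by 40258: x ≡ -513249242 (mod 66074).
Smallest nonnegative: x = -513249242 mod 66074 = 13590.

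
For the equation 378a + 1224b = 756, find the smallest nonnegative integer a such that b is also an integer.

2

gcd(1224, 378) = 18.
18 divides 756, so solutions exist.
By Bézout, 378*(13) + 1224*(-4) = 18.
Scale by 756/18 = 42: (a₀, b₀) = (546, -168).
General solution: a = 546 + 68t, b = -168 - 21t for integer t.
a ≥ 0: smallest is 546 mod 68 = 2 (at t = -8), with b = 0.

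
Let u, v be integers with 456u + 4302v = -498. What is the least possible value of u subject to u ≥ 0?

gcd(4302, 456):
  4302 = 9×456 + 198
  456 = 2×198 + 60
  198 = 3×60 + 18
  60 = 3×18 + 6
  18 = 3×6
so gcd(4302, 456) = 6.
6 divides -498, so solutions exist.
Back-substitute for Bézout coefficients:
  6 = 60 - 3×18
  ... = 456×(217) + 4302×(-23)
Scale by -498/6 = -83: (u₀, v₀) = (-18011, 1909).
General solution: u = -18011 + 717t, v = 1909 - 76t for integer t.
u ≥ 0: smallest is -18011 mod 717 = 631 (at t = 26), with v = -67.

631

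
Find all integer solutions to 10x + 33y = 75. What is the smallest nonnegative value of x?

gcd(33, 10):
  33 = 3·10 + 3
  10 = 3·3 + 1
  3 = 3·1
so gcd(33, 10) = 1.
1 divides 75, so solutions exist.
Back-substitute for Bézout coefficients:
  1 = 10 - 3·3
  ... = 10·(10) + 33·(-3)
Scale by 75/1 = 75: (x₀, y₀) = (750, -225).
General solution: x = 750 + 33t, y = -225 - 10t for integer t.
x ≥ 0: smallest is 750 mod 33 = 24 (at t = -22), with y = -5.

24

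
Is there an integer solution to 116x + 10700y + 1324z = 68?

gcd(10700, 116) = 4.
gcd(4, 1324) = 4.
4 divides 68, so integer solutions exist.

yes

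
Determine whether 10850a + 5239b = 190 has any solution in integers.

no

gcd(10850, 5239) = 31  (10850 = 2*5239 + 372, 5239 = 14*372 + 31, 372 = 12*31).
31 does not divide 190 (remainder 4), so no integer solutions.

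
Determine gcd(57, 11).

1

gcd(57, 11) = 1  (57 = 5*11 + 2, 11 = 5*2 + 1, 2 = 2*1).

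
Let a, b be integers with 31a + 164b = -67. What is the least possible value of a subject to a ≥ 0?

19

gcd(164, 31) = 1  (164 = 5×31 + 9, 31 = 3×9 + 4, 9 = 2×4 + 1, 4 = 4×1).
1 divides -67, so solutions exist.
Back-substituting, 31×(-37) + 164×(7) = 1.
Scale by -67/1 = -67: (a₀, b₀) = (2479, -469).
General solution: a = 2479 + 164t, b = -469 - 31t for integer t.
a ≥ 0: smallest is 2479 mod 164 = 19 (at t = -15), with b = -4.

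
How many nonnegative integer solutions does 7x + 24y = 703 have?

gcd(24, 7):
  24 = 3*7 + 3
  7 = 2*3 + 1
  3 = 3*1
so gcd(24, 7) = 1.
Back-substitute for Bézout coefficients:
  1 = 7 - 2*3
  ... = 7*(7) + 24*(-2)
Scale by 703: one solution is (4921, -1406). Reduce x mod 24: (1, 29).
General: x = 1 + 24t, y = 29 - 7t.
x ≥ 0 ⇒ t ≥ 0; y ≥ 0 ⇒ t ≤ 4. So t ∈ [0, 4]: 5 solutions.

5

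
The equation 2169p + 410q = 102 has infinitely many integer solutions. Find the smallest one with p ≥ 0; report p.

gcd(2169, 410) = 1.
1 divides 102, so solutions exist.
By Bézout, 2169·(-31) + 410·(164) = 1.
Scale by 102/1 = 102: (p₀, q₀) = (-3162, 16728).
General solution: p = -3162 + 410t, q = 16728 - 2169t for integer t.
p ≥ 0: smallest is -3162 mod 410 = 118 (at t = 8), with q = -624.

118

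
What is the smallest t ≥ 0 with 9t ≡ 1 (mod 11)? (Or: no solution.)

5

gcd(11, 9) = 1.
1 divides 1, so solutions exist.
By Bézout, 9·(5) + 11·(-4) = 1.
So 9·(5) ≡ 1 (mod 11); multiply by 1: t ≡ 5 (mod 11).
Smallest nonnegative: t = 5 mod 11 = 5.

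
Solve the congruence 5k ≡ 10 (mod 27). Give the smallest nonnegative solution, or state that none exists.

2

gcd(27, 5):
  27 = 5·5 + 2
  5 = 2·2 + 1
  2 = 2·1
so gcd(27, 5) = 1.
1 divides 10, so solutions exist.
Back-substitute for Bézout coefficients:
  1 = 5 - 2·2
  ... = 5·(11) + 27·(-2)
So 5·(11) ≡ 1 (mod 27); multiply by 10: k ≡ 110 (mod 27).
Smallest nonnegative: k = 110 mod 27 = 2.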